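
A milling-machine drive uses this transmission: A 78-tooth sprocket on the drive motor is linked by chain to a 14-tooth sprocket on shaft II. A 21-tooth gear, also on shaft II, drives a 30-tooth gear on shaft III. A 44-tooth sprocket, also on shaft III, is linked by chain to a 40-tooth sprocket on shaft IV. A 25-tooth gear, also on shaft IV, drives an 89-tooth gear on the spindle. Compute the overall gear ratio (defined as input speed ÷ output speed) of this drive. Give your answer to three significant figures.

0.830

Each stage contributes driven/driver: chain 14/78 = 0.17949, gear mesh 30/21 = 1.4286, chain 40/44 = 0.90909, gear mesh 89/25 = 3.56.
Overall: 0.17949 × 1.4286 × 0.90909 × 3.56 = 0.82984.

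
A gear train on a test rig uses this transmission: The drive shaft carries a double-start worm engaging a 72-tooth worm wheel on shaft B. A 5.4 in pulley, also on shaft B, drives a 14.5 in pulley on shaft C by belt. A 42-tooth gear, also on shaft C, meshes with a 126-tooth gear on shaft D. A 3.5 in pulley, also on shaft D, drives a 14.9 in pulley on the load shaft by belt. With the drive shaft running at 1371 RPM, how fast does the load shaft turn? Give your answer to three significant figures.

1.11 RPM

worm 72/2 = 36 → 1371/36 = 38.083 RPM
belt 14.5/5.4 = 2.6852 → 38.083/2.6852 = 14.183 RPM
gear mesh 126/42 = 3 → 14.183/3 = 4.7276 RPM
belt 14.9/3.5 = 4.2571 → 4.7276/4.2571 = 1.1105 RPM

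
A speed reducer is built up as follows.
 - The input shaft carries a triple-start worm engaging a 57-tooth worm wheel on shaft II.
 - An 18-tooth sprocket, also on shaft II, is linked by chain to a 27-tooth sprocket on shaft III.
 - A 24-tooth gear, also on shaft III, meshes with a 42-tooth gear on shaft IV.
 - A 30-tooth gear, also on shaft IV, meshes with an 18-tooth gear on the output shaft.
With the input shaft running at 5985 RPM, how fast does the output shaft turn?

200 RPM

Worm: ratio = 57/3 = 19, so shaft II turns at 5985 / 19 = 315 RPM.
Chain: ratio = 27/18 = 1.5, so shaft III turns at 315 / 1.5 = 210 RPM.
Gear mesh: ratio = 42/24 = 1.75, so shaft IV turns at 210 / 1.75 = 120 RPM.
Gear mesh: ratio = 18/30 = 0.6, so the output shaft turns at 120 / 0.6 = 200 RPM.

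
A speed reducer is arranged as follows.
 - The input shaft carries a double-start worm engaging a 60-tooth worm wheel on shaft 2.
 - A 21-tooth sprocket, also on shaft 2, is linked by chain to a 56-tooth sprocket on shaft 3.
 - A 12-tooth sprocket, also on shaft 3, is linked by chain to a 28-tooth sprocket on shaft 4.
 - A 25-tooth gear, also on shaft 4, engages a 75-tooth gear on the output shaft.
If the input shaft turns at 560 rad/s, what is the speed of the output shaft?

Worm: ratio = 60/2 = 30, so shaft 2 turns at 560 / 30 = 18.667 rad/s.
Chain: ratio = 56/21 = 2.6667, so shaft 3 turns at 18.667 / 2.6667 = 7 rad/s.
Chain: ratio = 28/12 = 2.3333, so shaft 4 turns at 7 / 2.3333 = 3 rad/s.
Gear mesh: ratio = 75/25 = 3, so the output shaft turns at 3 / 3 = 1 rad/s.

1 rad/s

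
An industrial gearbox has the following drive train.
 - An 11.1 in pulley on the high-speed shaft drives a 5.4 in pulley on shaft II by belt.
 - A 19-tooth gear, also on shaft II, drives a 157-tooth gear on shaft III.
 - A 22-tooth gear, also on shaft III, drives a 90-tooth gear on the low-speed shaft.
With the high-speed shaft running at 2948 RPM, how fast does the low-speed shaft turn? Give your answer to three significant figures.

the high-speed shaft → shaft II (belt, 5.4/11.1): 2948 ÷ 0.48649 = 6059.8 RPM
shaft II → shaft III (gear mesh, 157/19): 6059.8 ÷ 8.2632 = 733.35 RPM
shaft III → the low-speed shaft (gear mesh, 90/22): 733.35 ÷ 4.0909 = 179.26 RPM

179 RPM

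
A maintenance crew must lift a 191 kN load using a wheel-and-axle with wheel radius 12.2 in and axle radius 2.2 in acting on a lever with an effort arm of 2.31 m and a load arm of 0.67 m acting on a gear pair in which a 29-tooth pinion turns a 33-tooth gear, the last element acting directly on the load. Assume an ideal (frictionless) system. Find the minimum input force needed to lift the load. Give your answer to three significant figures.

8.78 kN

Wheel-and-axle MA = R/r = 12.2/2.2 = 5.5455.
Lever MA = effort arm / load arm = 2.31/0.67 = 3.4478.
Gear pair MA = 33/29 = 1.1379.
Combined ideal MA = 5.5455 × 3.4478 × 1.1379 = 21.757.
Effort = load / MA = 191 / 21.757 = 8.779 kN.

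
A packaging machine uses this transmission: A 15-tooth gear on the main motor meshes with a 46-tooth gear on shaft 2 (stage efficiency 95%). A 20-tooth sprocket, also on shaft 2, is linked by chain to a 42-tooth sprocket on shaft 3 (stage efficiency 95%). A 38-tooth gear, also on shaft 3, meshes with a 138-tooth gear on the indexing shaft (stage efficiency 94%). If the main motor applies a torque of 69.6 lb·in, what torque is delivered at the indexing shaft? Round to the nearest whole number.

1381 lb·in

After the gear mesh (46/15): 69.6 × 3.0667 × 0.95 = 202.77 lb·in
After the chain (42/20): 202.77 × 2.1 × 0.95 = 404.52 lb·in
After the gear mesh (138/38): 404.52 × 3.6316 × 0.94 = 1380.9 lb·in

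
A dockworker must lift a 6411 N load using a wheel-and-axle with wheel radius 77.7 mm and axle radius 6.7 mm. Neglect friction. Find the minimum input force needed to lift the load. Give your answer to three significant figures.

Wheel-and-axle MA = R/r = 77.7/6.7 = 11.597.
Effort = load / MA = 6411 / 11.597 = 552.81 N.

553 N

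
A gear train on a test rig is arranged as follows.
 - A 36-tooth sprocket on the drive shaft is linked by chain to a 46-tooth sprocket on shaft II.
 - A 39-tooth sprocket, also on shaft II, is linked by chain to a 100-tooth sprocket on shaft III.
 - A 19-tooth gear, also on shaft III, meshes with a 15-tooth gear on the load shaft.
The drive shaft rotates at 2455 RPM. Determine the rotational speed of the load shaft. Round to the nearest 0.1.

949.1 RPM

the drive shaft → shaft II (chain, 46/36): 2455 ÷ 1.2778 = 1921.3 RPM
shaft II → shaft III (chain, 100/39): 1921.3 ÷ 2.5641 = 749.31 RPM
shaft III → the load shaft (gear mesh, 15/19): 749.31 ÷ 0.78947 = 949.12 RPM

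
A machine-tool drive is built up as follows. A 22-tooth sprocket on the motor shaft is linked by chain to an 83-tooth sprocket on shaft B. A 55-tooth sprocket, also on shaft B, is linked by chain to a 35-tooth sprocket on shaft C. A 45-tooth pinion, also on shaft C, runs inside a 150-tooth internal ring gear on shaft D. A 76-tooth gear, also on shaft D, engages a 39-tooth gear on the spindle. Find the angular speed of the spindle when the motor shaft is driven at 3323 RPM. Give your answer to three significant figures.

809 RPM

the motor shaft → shaft B (chain, 83/22): 3323 ÷ 3.7727 = 880.8 RPM
shaft B → shaft C (chain, 35/55): 880.8 ÷ 0.63636 = 1384.1 RPM
shaft C → shaft D (internal gear, 150/45): 1384.1 ÷ 3.3333 = 415.23 RPM
shaft D → the spindle (gear mesh, 39/76): 415.23 ÷ 0.51316 = 809.17 RPM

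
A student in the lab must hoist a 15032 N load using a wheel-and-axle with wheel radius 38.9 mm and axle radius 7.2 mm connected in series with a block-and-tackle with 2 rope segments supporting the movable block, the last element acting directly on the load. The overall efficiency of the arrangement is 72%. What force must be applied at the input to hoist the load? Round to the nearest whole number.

1932 N

Wheel-and-axle MA = R/r = 38.9/7.2 = 5.4028.
Block-and-tackle MA = number of supporting rope parts = 2.
Combined ideal MA = 5.4028 × 2 = 10.806.
Actual MA = 10.806 × 0.72 = 7.78.
Effort = load / actual MA = 15032 / 7.78 = 1932.1 N.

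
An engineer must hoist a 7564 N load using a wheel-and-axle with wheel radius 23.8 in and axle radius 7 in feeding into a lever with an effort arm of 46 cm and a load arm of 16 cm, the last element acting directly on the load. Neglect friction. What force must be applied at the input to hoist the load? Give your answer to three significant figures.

Wheel-and-axle MA = R/r = 23.8/7 = 3.4.
Lever MA = effort arm / load arm = 46/16 = 2.875.
Combined ideal MA = 3.4 × 2.875 = 9.775.
Effort = load / MA = 7564 / 9.775 = 773.81 N.

774 N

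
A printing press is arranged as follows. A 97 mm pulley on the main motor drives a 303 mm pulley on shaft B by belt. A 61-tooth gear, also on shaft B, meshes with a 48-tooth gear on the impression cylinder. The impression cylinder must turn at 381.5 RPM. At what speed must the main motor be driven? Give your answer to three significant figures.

938 RPM

Overall ratio R = 3.1237 × 0.78689 = 2.458.
Required input speed = output speed × R = 381.5 × 2.458 = 937.73 RPM.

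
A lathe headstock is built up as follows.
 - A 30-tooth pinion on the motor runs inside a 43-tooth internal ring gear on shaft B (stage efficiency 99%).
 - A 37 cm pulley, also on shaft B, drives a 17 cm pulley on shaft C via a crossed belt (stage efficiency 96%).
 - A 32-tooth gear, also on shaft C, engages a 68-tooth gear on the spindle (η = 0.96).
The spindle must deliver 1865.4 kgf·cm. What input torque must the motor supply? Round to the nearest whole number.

1461 kgf·cm

Overall ratio R = 1.4333 × 0.45946 × 2.125 = 1.3994; overall efficiency η = 0.99 × 0.96 × 0.96 = 0.9124.
Input torque = output torque / (R × η) = 1865.4 / (1.3994 × 0.9124) = 1461 kgf·cm.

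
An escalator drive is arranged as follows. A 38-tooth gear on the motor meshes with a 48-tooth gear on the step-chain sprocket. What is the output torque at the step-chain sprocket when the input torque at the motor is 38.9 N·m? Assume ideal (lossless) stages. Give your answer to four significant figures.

gear mesh 48/38 = 1.2632 → τ = 38.9·1.2632 = 49.137 N·m

49.14 N·m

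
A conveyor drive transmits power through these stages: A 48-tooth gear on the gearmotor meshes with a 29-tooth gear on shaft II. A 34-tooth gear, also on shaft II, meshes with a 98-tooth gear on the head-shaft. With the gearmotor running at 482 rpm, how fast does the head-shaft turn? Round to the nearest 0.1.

gear mesh 29/48 = 0.60417 → 482/0.60417 = 797.79 rpm
gear mesh 98/34 = 2.8824 → 797.79/2.8824 = 276.79 rpm

276.8 rpm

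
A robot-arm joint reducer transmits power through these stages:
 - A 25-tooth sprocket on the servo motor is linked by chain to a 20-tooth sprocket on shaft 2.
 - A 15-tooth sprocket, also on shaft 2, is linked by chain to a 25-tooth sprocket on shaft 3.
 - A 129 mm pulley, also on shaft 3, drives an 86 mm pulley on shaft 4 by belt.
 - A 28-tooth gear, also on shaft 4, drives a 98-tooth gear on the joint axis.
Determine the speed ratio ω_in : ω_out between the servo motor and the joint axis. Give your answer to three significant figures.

3.11

Each stage contributes driven/driver: chain 20/25 = 0.8, chain 25/15 = 1.6667, belt 86/129 = 0.66667, gear mesh 98/28 = 3.5.
Overall: 0.8 × 1.6667 × 0.66667 × 3.5 = 3.1111.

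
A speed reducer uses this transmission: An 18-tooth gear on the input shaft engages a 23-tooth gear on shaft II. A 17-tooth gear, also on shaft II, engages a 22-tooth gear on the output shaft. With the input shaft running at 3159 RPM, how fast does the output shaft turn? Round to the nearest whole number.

the input shaft → shaft II (gear mesh, 23/18): 3159 ÷ 1.2778 = 2472.3 RPM
shaft II → the output shaft (gear mesh, 22/17): 2472.3 ÷ 1.2941 = 1910.4 RPM

1910 RPM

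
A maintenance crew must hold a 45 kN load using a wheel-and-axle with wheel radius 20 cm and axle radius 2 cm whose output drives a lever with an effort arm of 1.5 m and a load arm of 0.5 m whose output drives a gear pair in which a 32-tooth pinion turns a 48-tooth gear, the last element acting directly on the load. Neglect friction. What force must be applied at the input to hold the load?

1 kN

Wheel-and-axle MA = R/r = 20/2 = 10.
Lever MA = effort arm / load arm = 1.5/0.5 = 3.
Gear pair MA = 48/32 = 1.5.
Combined ideal MA = 10 × 3 × 1.5 = 45.
Effort = load / MA = 45 / 45 = 1 kN.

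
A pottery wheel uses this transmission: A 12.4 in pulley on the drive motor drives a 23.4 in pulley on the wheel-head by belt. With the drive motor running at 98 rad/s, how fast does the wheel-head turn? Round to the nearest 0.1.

Belt: ratio = 23.4/12.4 = 1.8871, so the wheel-head turns at 98 / 1.8871 = 51.932 rad/s.

51.9 rad/s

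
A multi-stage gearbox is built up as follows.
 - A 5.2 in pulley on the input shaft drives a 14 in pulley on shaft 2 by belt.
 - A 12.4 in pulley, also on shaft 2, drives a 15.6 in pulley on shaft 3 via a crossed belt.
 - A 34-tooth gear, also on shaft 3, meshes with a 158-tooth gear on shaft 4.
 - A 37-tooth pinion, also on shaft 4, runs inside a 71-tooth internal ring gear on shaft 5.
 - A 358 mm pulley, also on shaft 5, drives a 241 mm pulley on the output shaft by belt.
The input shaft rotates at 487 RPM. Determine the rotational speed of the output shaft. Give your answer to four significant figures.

23.95 RPM

the input shaft → shaft 2 (belt, 14/5.2): 487 ÷ 2.6923 = 180.89 RPM
shaft 2 → shaft 3 (belt, 15.6/12.4): 180.89 ÷ 1.2581 = 143.78 RPM
shaft 3 → shaft 4 (gear mesh, 158/34): 143.78 ÷ 4.6471 = 30.94 RPM
shaft 4 → shaft 5 (internal gear, 71/37): 30.94 ÷ 1.9189 = 16.124 RPM
shaft 5 → the output shaft (belt, 241/358): 16.124 ÷ 0.67318 = 23.951 RPM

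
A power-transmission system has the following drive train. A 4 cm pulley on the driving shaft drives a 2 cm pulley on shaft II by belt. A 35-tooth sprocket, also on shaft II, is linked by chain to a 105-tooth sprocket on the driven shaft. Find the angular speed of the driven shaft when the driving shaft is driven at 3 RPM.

belt 2/4 = 0.5 → 3/0.5 = 6 RPM
chain 105/35 = 3 → 6/3 = 2 RPM

2 RPM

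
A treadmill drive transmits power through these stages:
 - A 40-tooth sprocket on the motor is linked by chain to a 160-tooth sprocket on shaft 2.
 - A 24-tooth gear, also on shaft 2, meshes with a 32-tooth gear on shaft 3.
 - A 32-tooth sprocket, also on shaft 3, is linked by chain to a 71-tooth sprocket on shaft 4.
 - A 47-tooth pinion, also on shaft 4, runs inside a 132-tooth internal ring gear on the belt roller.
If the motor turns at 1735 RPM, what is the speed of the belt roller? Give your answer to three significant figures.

52.2 RPM

chain 160/40 = 4 → 1735/4 = 433.75 RPM
gear mesh 32/24 = 1.3333 → 433.75/1.3333 = 325.31 RPM
chain 71/32 = 2.2188 → 325.31/2.2188 = 146.62 RPM
internal gear 132/47 = 2.8085 → 146.62/2.8085 = 52.206 RPM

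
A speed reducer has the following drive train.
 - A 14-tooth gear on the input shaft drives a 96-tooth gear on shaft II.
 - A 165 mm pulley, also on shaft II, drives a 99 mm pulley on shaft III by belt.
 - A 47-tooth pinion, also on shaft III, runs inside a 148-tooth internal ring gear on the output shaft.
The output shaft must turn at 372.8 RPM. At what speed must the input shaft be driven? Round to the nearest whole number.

4830 RPM

Overall ratio R = 6.8571 × 0.6 × 3.1489 = 12.956.
Required input speed = output speed × R = 372.8 × 12.956 = 4829.9 RPM.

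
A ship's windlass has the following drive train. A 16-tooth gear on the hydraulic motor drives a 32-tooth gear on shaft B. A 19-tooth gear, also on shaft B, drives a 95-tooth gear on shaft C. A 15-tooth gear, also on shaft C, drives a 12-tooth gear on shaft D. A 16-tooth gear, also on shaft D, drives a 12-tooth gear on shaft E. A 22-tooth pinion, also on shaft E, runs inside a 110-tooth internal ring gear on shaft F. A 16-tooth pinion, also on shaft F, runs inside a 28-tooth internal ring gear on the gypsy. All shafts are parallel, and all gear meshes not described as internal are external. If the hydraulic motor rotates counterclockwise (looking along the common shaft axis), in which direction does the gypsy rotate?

counterclockwise

the hydraulic motor → shaft B: external mesh, 1 reversal → CW.
shaft B → shaft C: external mesh, 1 reversal → CCW.
shaft C → shaft D: external mesh, 1 reversal → CW.
shaft D → shaft E: external mesh, 1 reversal → CCW.
shaft E → shaft F: internal mesh, same direction → CCW.
shaft F → the gypsy: internal mesh, same direction → CCW.
4 reversals in total — an even number — so the gypsy turns the same way as the hydraulic motor.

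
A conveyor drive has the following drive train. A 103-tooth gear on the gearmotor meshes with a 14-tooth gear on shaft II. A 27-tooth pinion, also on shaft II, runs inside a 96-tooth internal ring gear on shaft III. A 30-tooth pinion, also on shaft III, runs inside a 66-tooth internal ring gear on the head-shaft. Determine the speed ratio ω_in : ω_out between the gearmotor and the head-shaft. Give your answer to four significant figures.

Each stage contributes driven/driver: gear mesh 14/103 = 0.13592, internal gear 96/27 = 3.5556, internal gear 66/30 = 2.2.
Overall: 0.13592 × 3.5556 × 2.2 = 1.0632.

1.063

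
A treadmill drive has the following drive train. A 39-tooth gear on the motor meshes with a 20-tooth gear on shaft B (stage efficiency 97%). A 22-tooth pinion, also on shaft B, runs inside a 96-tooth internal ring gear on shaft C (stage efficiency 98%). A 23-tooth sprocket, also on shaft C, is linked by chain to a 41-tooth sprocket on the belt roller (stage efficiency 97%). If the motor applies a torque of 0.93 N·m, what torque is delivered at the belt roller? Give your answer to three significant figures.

gear mesh 20/39 = 0.51282 → τ = 0.93·0.51282·0.97 = 0.46262 N·m
internal gear 96/22 = 4.3636 → τ = 0.46262·4.3636·0.98 = 1.9783 N·m
chain 41/23 = 1.7826 → τ = 1.9783·1.7826·0.97 = 3.4208 N·m

3.42 N·m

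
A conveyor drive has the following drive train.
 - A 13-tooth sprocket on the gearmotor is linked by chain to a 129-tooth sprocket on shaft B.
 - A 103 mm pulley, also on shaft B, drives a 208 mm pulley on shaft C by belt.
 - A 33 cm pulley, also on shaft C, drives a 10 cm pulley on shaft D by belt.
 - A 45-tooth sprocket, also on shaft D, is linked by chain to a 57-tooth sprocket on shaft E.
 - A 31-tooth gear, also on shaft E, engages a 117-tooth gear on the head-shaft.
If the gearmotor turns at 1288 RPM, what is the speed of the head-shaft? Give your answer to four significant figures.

44.37 RPM

chain 129/13 = 9.9231 → 1288/9.9231 = 129.8 RPM
belt 208/103 = 2.0194 → 129.8/2.0194 = 64.275 RPM
belt 10/33 = 0.30303 → 64.275/0.30303 = 212.11 RPM
chain 57/45 = 1.2667 → 212.11/1.2667 = 167.45 RPM
gear mesh 117/31 = 3.7742 → 167.45/3.7742 = 44.368 RPM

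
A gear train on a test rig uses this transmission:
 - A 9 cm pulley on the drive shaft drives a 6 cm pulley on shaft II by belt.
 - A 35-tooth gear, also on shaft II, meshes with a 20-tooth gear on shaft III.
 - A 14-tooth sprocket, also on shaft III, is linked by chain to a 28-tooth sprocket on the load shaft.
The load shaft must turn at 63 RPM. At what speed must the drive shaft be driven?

Overall ratio R = 0.66667 × 0.57143 × 2 = 0.7619.
Required input speed = output speed × R = 63 × 0.7619 = 48 RPM.

48 RPM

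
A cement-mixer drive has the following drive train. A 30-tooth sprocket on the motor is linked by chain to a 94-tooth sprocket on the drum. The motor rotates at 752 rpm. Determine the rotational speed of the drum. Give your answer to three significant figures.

Chain: ratio = 94/30 = 3.1333, so the drum turns at 752 / 3.1333 = 240 rpm.

240 rpm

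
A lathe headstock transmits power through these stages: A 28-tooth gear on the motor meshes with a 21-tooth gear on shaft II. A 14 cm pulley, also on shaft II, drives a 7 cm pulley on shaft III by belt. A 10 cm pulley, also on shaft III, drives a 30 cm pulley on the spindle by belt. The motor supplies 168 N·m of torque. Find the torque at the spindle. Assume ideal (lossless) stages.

189 N·m

Gear mesh: ratio = 21/28 = 0.75; torque at shaft II = 168 × 0.75 = 126 N·m.
Belt: ratio = 7/14 = 0.5; torque at shaft III = 126 × 0.5 = 63 N·m.
Belt: ratio = 30/10 = 3; torque at the spindle = 63 × 3 = 189 N·m.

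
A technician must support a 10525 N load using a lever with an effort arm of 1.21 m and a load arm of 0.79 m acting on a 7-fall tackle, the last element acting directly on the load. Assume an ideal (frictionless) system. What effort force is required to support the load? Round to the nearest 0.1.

981.7 N

Lever MA = effort arm / load arm = 1.21/0.79 = 1.5316.
Block-and-tackle MA = number of supporting rope parts = 7.
Combined ideal MA = 1.5316 × 7 = 10.722.
Effort = load / MA = 10525 / 10.722 = 981.67 N.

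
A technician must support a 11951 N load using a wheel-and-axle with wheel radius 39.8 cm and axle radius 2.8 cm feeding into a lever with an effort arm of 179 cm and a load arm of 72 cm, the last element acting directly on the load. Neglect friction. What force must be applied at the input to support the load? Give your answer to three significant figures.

338 N

Wheel-and-axle MA = R/r = 39.8/2.8 = 14.214.
Lever MA = effort arm / load arm = 179/72 = 2.4861.
Combined ideal MA = 14.214 × 2.4861 = 35.338.
Effort = load / MA = 11951 / 35.338 = 338.19 N.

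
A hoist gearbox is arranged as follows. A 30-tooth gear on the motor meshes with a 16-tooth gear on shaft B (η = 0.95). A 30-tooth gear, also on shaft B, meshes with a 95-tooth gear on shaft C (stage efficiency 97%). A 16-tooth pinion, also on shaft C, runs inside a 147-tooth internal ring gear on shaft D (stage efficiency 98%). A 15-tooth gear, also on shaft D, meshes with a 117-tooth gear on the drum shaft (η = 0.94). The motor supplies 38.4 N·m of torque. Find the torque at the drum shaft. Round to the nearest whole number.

After the gear mesh (16/30): 38.4 × 0.53333 × 0.95 = 19.456 N·m
After the gear mesh (95/30): 19.456 × 3.1667 × 0.97 = 59.762 N·m
After the internal gear (147/16): 59.762 × 9.1875 × 0.98 = 538.09 N·m
After the gear mesh (117/15): 538.09 × 7.8 × 0.94 = 3945.2 N·m

3945 N·m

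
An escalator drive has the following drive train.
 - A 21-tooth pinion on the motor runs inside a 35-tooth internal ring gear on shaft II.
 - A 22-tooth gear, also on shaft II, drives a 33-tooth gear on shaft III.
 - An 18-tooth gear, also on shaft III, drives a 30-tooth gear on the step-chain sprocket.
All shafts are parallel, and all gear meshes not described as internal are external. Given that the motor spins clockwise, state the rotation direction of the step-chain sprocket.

clockwise

the motor → shaft II: internal mesh, same direction → CW.
shaft II → shaft III: external mesh, 1 reversal → CCW.
shaft III → the step-chain sprocket: external mesh, 1 reversal → CW.
2 reversals in total — an even number — so the step-chain sprocket turns the same way as the motor.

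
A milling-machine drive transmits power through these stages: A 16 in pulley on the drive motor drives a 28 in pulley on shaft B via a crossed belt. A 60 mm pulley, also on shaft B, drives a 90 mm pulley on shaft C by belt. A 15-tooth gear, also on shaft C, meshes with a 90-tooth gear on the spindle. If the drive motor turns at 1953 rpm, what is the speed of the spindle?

124 rpm

Belt: ratio = 28/16 = 1.75, so shaft B turns at 1953 / 1.75 = 1116 rpm.
Belt: ratio = 90/60 = 1.5, so shaft C turns at 1116 / 1.5 = 744 rpm.
Gear mesh: ratio = 90/15 = 6, so the spindle turns at 744 / 6 = 124 rpm.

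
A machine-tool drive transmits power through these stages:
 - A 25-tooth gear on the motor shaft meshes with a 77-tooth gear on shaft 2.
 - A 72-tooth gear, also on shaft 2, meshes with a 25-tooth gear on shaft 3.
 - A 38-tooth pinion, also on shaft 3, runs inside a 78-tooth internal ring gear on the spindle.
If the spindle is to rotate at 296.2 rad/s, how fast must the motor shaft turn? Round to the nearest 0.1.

Overall ratio R = 3.08 × 0.34722 × 2.0526 = 2.1952.
Required input speed = output speed × R = 296.2 × 2.1952 = 650.21 rad/s.

650.2 rad/s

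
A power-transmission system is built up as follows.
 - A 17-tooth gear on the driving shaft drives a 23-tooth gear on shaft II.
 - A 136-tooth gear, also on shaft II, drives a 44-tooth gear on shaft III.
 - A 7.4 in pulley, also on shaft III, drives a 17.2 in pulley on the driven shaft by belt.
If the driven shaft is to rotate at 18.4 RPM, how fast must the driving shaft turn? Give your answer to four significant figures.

Overall ratio R = 1.3529 × 0.32353 × 2.3243 = 1.0174.
Required input speed = output speed × R = 18.4 × 1.0174 = 18.72 RPM.

18.72 RPM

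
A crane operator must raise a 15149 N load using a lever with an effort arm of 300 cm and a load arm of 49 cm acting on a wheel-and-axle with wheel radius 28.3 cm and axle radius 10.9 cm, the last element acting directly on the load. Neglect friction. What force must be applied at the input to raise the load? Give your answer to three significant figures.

953 N

Lever MA = effort arm / load arm = 300/49 = 6.1224.
Wheel-and-axle MA = R/r = 28.3/10.9 = 2.5963.
Combined ideal MA = 6.1224 × 2.5963 = 15.896.
Effort = load / MA = 15149 / 15.896 = 953.01 N.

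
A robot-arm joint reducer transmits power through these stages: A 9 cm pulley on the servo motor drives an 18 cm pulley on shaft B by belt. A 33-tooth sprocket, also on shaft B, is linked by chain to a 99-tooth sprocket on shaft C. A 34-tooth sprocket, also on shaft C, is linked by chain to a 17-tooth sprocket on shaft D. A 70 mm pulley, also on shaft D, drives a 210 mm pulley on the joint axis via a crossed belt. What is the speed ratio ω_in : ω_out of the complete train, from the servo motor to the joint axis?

9

Each stage contributes driven/driver: belt 18/9 = 2, chain 99/33 = 3, chain 17/34 = 0.5, belt 210/70 = 3.
Overall: 2 × 3 × 0.5 × 3 = 9.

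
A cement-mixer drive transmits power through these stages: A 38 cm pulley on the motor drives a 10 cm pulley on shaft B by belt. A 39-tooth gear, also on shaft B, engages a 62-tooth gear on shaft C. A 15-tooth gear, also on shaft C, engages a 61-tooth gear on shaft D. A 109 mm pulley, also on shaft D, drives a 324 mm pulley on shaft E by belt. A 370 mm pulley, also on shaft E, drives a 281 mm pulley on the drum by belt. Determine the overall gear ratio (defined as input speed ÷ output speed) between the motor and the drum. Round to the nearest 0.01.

Each stage contributes driven/driver: belt 10/38 = 0.26316, gear mesh 62/39 = 1.5897, gear mesh 61/15 = 4.0667, belt 324/109 = 2.9725, belt 281/370 = 0.75946.
Overall: 0.26316 × 1.5897 × 4.0667 × 2.9725 × 0.75946 = 3.8407.

3.84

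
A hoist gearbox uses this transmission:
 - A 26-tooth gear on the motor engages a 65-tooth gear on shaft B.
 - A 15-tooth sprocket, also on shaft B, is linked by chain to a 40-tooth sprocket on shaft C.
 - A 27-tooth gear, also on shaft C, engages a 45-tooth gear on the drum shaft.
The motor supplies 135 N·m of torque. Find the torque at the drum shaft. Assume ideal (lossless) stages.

After the gear mesh (65/26): 135 × 2.5 = 337.5 N·m
After the chain (40/15): 337.5 × 2.6667 = 900 N·m
After the gear mesh (45/27): 900 × 1.6667 = 1500 N·m

1500 N·m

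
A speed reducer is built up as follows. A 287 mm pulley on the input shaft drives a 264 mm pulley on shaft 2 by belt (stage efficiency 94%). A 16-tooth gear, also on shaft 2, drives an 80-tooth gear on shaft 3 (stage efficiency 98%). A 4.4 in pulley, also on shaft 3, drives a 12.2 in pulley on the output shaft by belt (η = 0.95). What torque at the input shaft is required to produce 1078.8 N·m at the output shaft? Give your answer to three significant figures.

Overall ratio R = 0.91986 × 5 × 2.7727 = 12.753; overall efficiency η = 0.94 × 0.98 × 0.95 = 0.8751.
Input torque = output torque / (R × η) = 1078.8 / (12.753 × 0.8751) = 96.664 N·m.

96.7 N·m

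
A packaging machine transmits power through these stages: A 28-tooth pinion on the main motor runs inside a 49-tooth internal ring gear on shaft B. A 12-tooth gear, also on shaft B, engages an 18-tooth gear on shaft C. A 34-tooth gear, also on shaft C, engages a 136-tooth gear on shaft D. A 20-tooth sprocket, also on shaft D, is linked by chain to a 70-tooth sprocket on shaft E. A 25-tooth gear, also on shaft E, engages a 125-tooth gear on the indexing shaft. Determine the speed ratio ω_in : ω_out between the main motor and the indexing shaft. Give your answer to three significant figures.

184

Each stage contributes driven/driver: internal gear 49/28 = 1.75, gear mesh 18/12 = 1.5, gear mesh 136/34 = 4, chain 70/20 = 3.5, gear mesh 125/25 = 5.
Overall: 1.75 × 1.5 × 4 × 3.5 × 5 = 183.75.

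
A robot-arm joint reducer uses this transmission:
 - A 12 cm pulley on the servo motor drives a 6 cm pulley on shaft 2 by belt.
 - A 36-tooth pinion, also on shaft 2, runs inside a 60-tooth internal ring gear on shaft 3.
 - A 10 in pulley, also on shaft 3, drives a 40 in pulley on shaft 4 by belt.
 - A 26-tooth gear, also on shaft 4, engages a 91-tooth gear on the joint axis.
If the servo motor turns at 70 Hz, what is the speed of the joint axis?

Belt: ratio = 6/12 = 0.5, so shaft 2 turns at 70 / 0.5 = 140 Hz.
Internal gear: ratio = 60/36 = 1.6667, so shaft 3 turns at 140 / 1.6667 = 84 Hz.
Belt: ratio = 40/10 = 4, so shaft 4 turns at 84 / 4 = 21 Hz.
Gear mesh: ratio = 91/26 = 3.5, so the joint axis turns at 21 / 3.5 = 6 Hz.

6 Hz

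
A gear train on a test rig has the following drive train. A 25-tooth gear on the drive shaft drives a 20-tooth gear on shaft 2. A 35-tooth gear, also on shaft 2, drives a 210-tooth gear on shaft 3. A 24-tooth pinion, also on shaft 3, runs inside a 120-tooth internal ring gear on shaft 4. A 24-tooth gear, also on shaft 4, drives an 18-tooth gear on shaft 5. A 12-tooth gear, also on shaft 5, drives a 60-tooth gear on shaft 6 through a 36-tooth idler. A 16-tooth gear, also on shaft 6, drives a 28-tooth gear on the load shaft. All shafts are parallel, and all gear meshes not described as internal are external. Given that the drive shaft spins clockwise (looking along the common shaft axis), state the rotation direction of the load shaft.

the drive shaft → shaft 2: external mesh, 1 reversal → CCW.
shaft 2 → shaft 3: external mesh, 1 reversal → CW.
shaft 3 → shaft 4: internal mesh, same direction → CW.
shaft 4 → shaft 5: external mesh, 1 reversal → CCW.
shaft 5 → shaft 6: driver → idler → driven is 2 external meshes, 2 reversals → CCW.
shaft 6 → the load shaft: external mesh, 1 reversal → CW.
6 reversals in total — an even number — so the load shaft turns the same way as the drive shaft.

clockwise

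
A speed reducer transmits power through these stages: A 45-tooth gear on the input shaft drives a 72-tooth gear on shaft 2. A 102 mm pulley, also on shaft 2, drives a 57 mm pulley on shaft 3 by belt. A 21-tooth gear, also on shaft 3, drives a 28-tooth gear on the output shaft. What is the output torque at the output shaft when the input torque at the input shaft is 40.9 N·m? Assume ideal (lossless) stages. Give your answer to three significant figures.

48.8 N·m

After the gear mesh (72/45): 40.9 × 1.6 = 65.44 N·m
After the belt (57/102): 65.44 × 0.55882 = 36.569 N·m
After the gear mesh (28/21): 36.569 × 1.3333 = 48.759 N·m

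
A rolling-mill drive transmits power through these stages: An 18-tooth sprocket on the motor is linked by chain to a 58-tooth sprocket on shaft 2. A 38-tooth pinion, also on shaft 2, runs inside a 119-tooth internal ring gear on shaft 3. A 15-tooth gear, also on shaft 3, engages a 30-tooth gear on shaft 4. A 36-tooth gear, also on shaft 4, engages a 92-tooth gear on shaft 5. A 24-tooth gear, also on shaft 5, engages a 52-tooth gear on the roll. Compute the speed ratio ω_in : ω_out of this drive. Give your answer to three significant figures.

112

Each stage contributes driven/driver: chain 58/18 = 3.2222, internal gear 119/38 = 3.1316, gear mesh 30/15 = 2, gear mesh 92/36 = 2.5556, gear mesh 52/24 = 2.1667.
Overall: 3.2222 × 3.1316 × 2 × 2.5556 × 2.1667 = 111.74.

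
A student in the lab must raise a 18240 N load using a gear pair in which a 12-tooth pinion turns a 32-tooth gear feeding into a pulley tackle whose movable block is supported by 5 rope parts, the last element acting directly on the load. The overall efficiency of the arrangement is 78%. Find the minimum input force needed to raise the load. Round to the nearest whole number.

Gear pair MA = 32/12 = 2.6667.
Block-and-tackle MA = number of supporting rope parts = 5.
Combined ideal MA = 2.6667 × 5 = 13.333.
Actual MA = 13.333 × 0.78 = 10.4.
Effort = load / actual MA = 18240 / 10.4 = 1753.8 N.

1754 N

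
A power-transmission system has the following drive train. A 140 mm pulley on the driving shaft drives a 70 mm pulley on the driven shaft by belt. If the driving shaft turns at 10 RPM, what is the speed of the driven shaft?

Belt: ratio = 70/140 = 0.5, so the driven shaft turns at 10 / 0.5 = 20 RPM.

20 RPM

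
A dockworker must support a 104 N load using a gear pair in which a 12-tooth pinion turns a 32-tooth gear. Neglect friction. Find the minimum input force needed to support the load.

39 N

Gear pair MA = 32/12 = 2.6667.
Effort = load / MA = 104 / 2.6667 = 39 N.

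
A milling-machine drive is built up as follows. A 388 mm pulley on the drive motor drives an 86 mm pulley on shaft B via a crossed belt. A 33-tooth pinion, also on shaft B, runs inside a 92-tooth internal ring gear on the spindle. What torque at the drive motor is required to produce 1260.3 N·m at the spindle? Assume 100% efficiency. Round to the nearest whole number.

2040 N·m

Overall ratio R = 0.22165 × 2.7879 = 0.61793.
Input torque = output torque / R = 1260.3 / 0.61793 = 2039.5 N·m.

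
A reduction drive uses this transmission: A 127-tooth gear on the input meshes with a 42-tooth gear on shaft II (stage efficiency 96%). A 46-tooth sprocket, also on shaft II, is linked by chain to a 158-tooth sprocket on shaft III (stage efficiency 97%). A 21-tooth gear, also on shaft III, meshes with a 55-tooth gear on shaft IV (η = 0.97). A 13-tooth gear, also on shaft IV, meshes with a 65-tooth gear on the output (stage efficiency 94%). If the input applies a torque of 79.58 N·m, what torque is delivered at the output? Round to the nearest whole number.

1005 N·m

gear mesh 42/127 = 0.33071 → τ = 79.58·0.33071·0.96 = 25.265 N·m
chain 158/46 = 3.4348 → τ = 25.265·3.4348·0.97 = 84.177 N·m
gear mesh 55/21 = 2.619 → τ = 84.177·2.619·0.97 = 213.85 N·m
gear mesh 65/13 = 5 → τ = 213.85·5·0.94 = 1005.1 N·m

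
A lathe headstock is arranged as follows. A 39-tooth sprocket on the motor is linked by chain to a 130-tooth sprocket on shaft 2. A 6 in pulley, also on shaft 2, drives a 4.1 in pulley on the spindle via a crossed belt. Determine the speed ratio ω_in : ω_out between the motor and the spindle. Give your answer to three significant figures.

Each stage contributes driven/driver: chain 130/39 = 3.3333, belt 4.1/6 = 0.68333.
Overall: 3.3333 × 0.68333 = 2.2778.

2.28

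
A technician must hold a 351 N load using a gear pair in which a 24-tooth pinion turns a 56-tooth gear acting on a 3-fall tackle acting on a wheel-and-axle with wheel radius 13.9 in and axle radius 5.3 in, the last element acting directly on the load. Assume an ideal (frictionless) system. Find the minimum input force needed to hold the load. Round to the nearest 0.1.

19.1 N

Gear pair MA = 56/24 = 2.3333.
Block-and-tackle MA = number of supporting rope parts = 3.
Wheel-and-axle MA = R/r = 13.9/5.3 = 2.6226.
Combined ideal MA = 2.3333 × 3 × 2.6226 = 18.358.
Effort = load / MA = 351 / 18.358 = 19.119 N.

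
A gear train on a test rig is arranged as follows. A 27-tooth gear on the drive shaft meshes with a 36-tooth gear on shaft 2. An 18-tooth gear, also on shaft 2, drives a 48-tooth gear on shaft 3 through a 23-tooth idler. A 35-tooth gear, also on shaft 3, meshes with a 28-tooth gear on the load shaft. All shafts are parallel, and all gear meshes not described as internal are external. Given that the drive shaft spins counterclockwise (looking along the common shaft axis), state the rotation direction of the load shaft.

the drive shaft → shaft 2: external mesh, 1 reversal → CW.
shaft 2 → shaft 3: driver → idler → driven is 2 external meshes, 2 reversals → CW.
shaft 3 → the load shaft: external mesh, 1 reversal → CCW.
4 reversals in total — an even number — so the load shaft turns the same way as the drive shaft.

counterclockwise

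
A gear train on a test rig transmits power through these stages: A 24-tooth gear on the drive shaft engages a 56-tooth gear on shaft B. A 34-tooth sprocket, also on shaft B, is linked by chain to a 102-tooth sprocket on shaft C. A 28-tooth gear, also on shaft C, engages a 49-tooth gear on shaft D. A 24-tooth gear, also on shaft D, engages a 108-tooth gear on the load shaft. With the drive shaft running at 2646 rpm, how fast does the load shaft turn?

48 rpm

gear mesh 56/24 = 2.3333 → 2646/2.3333 = 1134 rpm
chain 102/34 = 3 → 1134/3 = 378 rpm
gear mesh 49/28 = 1.75 → 378/1.75 = 216 rpm
gear mesh 108/24 = 4.5 → 216/4.5 = 48 rpm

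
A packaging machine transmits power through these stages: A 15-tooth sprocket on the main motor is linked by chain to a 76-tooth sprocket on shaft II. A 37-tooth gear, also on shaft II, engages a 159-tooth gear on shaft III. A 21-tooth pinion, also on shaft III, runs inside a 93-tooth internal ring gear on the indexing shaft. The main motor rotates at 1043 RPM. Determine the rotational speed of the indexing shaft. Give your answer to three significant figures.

10.8 RPM

chain 76/15 = 5.0667 → 1043/5.0667 = 205.86 RPM
gear mesh 159/37 = 4.2973 → 205.86/4.2973 = 47.903 RPM
internal gear 93/21 = 4.4286 → 47.903/4.4286 = 10.817 RPM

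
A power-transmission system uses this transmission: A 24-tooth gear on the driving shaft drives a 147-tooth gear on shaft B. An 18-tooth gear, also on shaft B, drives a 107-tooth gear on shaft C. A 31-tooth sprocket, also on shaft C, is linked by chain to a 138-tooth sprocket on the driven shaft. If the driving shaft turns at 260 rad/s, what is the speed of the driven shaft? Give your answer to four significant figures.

1.604 rad/s

Gear mesh: ratio = 147/24 = 6.125, so shaft B turns at 260 / 6.125 = 42.449 rad/s.
Gear mesh: ratio = 107/18 = 5.9444, so shaft C turns at 42.449 / 5.9444 = 7.1409 rad/s.
Chain: ratio = 138/31 = 4.4516, so the driven shaft turns at 7.1409 / 4.4516 = 1.6041 rad/s.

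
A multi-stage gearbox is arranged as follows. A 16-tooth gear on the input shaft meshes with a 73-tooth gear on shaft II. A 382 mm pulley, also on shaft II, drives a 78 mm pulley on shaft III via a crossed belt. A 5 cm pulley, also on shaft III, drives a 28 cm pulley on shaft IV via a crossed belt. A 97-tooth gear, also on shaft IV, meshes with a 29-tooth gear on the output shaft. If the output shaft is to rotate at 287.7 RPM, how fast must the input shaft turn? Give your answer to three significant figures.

449 RPM

Overall ratio R = 4.5625 × 0.20419 × 5.6 × 0.29897 = 1.5597.
Required input speed = output speed × R = 287.7 × 1.5597 = 448.73 RPM.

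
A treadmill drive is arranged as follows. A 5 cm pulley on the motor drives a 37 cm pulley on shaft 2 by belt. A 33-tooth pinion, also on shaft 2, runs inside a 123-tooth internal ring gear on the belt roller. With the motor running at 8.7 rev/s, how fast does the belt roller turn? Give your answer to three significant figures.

0.315 rev/s

belt 37/5 = 7.4 → 8.7/7.4 = 1.1757 rev/s
internal gear 123/33 = 3.7273 → 1.1757/3.7273 = 0.31543 rev/s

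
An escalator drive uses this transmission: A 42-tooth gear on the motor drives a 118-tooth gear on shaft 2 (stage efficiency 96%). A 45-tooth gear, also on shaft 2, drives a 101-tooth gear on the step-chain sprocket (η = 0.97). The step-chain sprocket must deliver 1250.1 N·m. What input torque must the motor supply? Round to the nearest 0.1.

212.9 N·m

Overall ratio R = 2.8095 × 2.2444 = 6.3058; overall efficiency η = 0.96 × 0.97 = 0.9312.
Input torque = output torque / (R × η) = 1250.1 / (6.3058 × 0.9312) = 212.89 N·m.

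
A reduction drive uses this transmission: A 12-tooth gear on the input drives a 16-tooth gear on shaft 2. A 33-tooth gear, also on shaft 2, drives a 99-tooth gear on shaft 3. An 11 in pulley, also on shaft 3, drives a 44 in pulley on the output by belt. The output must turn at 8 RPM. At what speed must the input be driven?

128 RPM

Overall ratio R = 1.3333 × 3 × 4 = 16.
Required input speed = output speed × R = 8 × 16 = 128 RPM.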